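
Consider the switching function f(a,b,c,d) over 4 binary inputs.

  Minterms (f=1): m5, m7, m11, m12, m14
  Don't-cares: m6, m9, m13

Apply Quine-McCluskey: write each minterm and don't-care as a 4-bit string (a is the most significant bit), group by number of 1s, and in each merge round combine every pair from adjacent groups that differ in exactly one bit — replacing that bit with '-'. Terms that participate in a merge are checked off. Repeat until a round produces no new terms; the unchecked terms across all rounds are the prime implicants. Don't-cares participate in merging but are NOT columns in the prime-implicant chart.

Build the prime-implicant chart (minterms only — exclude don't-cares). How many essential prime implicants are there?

size-2^0 implicants → 0101(✓)  0110(✓)  0111(✓)  1001(✓)  1011(✓)  1100(✓)  1101(✓)  1110(✓)
size-2^1 implicants → -101  -110  01-1  011-  1-01  10-1  11-0  110-
Unchecked terms (primes): -101, -110, 01-1, 011-, 1-01, 10-1, 11-0, 110-
Minterm coverage:
  m5 ⊆ -101,01-1
  m7 ⊆ 01-1,011-
  m11 ⊆ 10-1 [E]
  m12 ⊆ 11-0,110-
  m14 ⊆ -110,11-0
E = {10-1}

1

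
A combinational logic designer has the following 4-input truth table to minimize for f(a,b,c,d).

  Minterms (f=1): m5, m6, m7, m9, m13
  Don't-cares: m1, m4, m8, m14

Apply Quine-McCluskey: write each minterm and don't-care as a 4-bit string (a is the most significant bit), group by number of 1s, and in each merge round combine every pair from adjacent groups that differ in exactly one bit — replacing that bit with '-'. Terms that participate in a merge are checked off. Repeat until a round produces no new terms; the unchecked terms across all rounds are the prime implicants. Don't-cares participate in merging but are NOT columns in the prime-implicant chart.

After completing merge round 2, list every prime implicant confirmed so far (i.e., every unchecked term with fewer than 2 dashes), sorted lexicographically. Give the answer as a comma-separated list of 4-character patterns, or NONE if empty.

-110, 100-

[col 0] 0001*, 0100*, 0101*, 0110*, 0111*, 1000*, 1001*, 1101*, 1110*
[col 1] -001*, -101*, -110, 0-01*, 01-0*, 01-1*, 010-*, 011-*, 1-01*, 100-
[col 2] --01, 01--
Prime implicants: --01, -110, 01--, 100-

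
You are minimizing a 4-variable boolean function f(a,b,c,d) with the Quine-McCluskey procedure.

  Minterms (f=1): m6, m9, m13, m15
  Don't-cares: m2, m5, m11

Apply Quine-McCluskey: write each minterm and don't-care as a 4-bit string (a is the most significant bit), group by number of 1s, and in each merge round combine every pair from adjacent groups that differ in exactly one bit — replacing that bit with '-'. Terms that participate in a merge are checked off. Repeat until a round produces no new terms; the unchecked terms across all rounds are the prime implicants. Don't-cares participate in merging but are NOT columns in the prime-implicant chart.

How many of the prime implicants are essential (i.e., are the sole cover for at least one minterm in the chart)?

Round 0: 0010✓ 0101✓ 0110✓ 1001✓ 1011✓ 1101✓ 1111✓
Round 1: -101 0-10 1-01✓ 1-11✓ 10-1✓ 11-1✓
Round 2: 1--1
PIs = {-101, 0-10, 1--1}
Coverage chart:
  m6: 0-10 ←essential
  m9: 1--1 ←essential
  m13: -101,1--1
  m15: 1--1 ←essential
Essential: 0-10, 1--1

2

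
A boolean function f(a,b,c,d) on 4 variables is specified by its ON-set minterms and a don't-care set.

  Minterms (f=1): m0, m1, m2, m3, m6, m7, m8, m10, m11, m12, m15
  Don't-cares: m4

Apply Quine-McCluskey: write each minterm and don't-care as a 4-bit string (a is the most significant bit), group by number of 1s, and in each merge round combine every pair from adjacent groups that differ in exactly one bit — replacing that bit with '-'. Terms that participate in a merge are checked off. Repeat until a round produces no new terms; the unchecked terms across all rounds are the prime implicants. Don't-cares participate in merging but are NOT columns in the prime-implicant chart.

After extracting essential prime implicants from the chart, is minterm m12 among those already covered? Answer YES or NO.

[col 0] 0000*, 0001*, 0010*, 0011*, 0100*, 0110*, 0111*, 1000*, 1010*, 1011*, 1100*, 1111*
[col 1] -000*, -010*, -011*, -100*, -111*, 0-00*, 0-10*, 0-11*, 00-0*, 00-1*, 000-*, 001-*, 01-0*, 011-*, 1-00*, 1-11*, 10-0*, 101-*
[col 2] --00, --11, -0-0, -01-, 0--0, 0-1-, 00--
Prime implicants: --00, --11, -0-0, -01-, 0--0, 0-1-, 00--
PI chart (minterm → PIs covering it):
  0 | --00,-0-0,0--0,00--
  1 | 00--  (sole → essential)
  2 | -0-0,-01-,0--0,0-1-,00--
  3 | --11,-01-,0-1-,00--
  6 | 0--0,0-1-
  7 | --11,0-1-
  8 | --00,-0-0
  10 | -0-0,-01-
  11 | --11,-01-
  12 | --00  (sole → essential)
  15 | --11  (sole → essential)
Essential prime implicants: --00, --11, 00--

YES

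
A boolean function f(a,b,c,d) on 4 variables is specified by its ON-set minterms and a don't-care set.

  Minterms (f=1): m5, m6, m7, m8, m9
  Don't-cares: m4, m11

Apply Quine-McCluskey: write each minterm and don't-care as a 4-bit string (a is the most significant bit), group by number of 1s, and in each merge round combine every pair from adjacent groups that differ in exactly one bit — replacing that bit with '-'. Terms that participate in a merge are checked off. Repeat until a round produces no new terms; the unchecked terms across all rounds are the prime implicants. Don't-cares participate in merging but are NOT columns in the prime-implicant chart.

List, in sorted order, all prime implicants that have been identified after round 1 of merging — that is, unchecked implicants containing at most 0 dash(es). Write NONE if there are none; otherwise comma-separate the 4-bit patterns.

Round 0: 0100✓ 0101✓ 0110✓ 0111✓ 1000✓ 1001✓ 1011✓
Round 1: 01-0✓ 01-1✓ 010-✓ 011-✓ 10-1 100-
Round 2: 01--
PIs = {01--, 10-1, 100-}

NONE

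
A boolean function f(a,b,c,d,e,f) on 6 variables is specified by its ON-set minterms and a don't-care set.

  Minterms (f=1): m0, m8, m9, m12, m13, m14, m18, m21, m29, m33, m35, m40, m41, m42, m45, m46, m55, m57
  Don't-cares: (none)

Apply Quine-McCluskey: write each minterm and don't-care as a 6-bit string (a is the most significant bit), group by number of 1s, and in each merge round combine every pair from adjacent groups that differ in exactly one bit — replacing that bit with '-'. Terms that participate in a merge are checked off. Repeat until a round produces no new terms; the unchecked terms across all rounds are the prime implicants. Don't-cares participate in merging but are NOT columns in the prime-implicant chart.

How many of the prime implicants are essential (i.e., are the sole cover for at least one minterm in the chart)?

7

Round 0: 000000✓ 001000✓ 001001✓ 001100✓ 001101✓ 001110✓ 010010 010101✓ 011101✓ 100001✓ 100011✓ 101000✓ 101001✓ 101010✓ 101101✓ 101110✓ 110111 111001✓
Round 1: -01000✓ -01001✓ -01101✓ -01110 0-1101 00-000 001-00✓ 001-01✓ 00100-✓ 0011-0 00110-✓ 01-101 1-1001 10-001 1000-1 101-01✓ 101-10 1010-0 10100-✓
Round 2: -01-01 -0100- 001-0-
PIs = {-01-01, -0100-, -01110, 0-1101, 00-000, 001-0-, 0011-0, 01-101, 010010, 1-1001, 10-001, 1000-1, 101-10, 1010-0, 110111}
Coverage chart:
  m0: 00-000 ←essential
  m8: -0100-,00-000,001-0-
  m9: -01-01,-0100-,001-0-
  m12: 001-0-,0011-0
  m13: -01-01,0-1101,001-0-
  m14: -01110,0011-0
  m18: 010010 ←essential
  m21: 01-101 ←essential
  m29: 0-1101,01-101
  m33: 10-001,1000-1
  m35: 1000-1 ←essential
  m40: -0100-,1010-0
  m41: -01-01,-0100-,1-1001,10-001
  m42: 101-10,1010-0
  m45: -01-01 ←essential
  m46: -01110,101-10
  m55: 110111 ←essential
  m57: 1-1001 ←essential
Essential: -01-01, 00-000, 01-101, 010010, 1-1001, 1000-1, 110111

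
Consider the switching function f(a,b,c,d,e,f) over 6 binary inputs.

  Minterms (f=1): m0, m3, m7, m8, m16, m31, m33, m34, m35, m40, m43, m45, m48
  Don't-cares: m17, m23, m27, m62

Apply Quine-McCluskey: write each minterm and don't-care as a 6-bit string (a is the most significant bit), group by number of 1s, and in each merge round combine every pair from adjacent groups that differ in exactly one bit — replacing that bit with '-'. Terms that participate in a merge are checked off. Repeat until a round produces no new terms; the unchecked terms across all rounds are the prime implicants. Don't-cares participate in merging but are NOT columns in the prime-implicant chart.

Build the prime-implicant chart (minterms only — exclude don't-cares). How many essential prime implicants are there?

size-2^0 implicants → 000000(✓)  000011(✓)  000111(✓)  001000(✓)  010000(✓)  010001(✓)  010111(✓)  011011(✓)  011111(✓)  100001(✓)  100010(✓)  100011(✓)  101000(✓)  101011(✓)  101101  110000(✓)  111110
size-2^1 implicants → -00011  -01000  -10000  0-0000  0-0111  00-000  000-11  01-111  01000-  011-11  10-011  1000-1  10001-
Unchecked terms (primes): -00011, -01000, -10000, 0-0000, 0-0111, 00-000, 000-11, 01-111, 01000-, 011-11, 10-011, 1000-1, 10001-, 101101, 111110
Minterm coverage:
  m0 ⊆ 0-0000,00-000
  m3 ⊆ -00011,000-11
  m7 ⊆ 0-0111,000-11
  m8 ⊆ -01000,00-000
  m16 ⊆ -10000,0-0000,01000-
  m31 ⊆ 01-111,011-11
  m33 ⊆ 1000-1 [E]
  m34 ⊆ 10001- [E]
  m35 ⊆ -00011,10-011,1000-1,10001-
  m40 ⊆ -01000 [E]
  m43 ⊆ 10-011 [E]
  m45 ⊆ 101101 [E]
  m48 ⊆ -10000 [E]
E = {-01000, -10000, 10-011, 1000-1, 10001-, 101101}

6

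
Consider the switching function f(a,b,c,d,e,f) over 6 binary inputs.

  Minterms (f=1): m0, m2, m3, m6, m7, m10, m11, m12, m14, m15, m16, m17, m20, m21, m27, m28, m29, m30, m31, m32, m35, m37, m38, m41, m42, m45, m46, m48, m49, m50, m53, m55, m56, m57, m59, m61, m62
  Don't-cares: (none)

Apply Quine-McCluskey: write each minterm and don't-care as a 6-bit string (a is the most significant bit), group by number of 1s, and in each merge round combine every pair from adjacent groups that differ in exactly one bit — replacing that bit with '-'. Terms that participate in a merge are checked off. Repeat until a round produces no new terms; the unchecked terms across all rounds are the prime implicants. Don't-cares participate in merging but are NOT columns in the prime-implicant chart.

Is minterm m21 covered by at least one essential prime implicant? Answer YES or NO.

size-2^0 implicants → 000000(✓)  000010(✓)  000011(✓)  000110(✓)  000111(✓)  001010(✓)  001011(✓)  001100(✓)  001110(✓)  001111(✓)  010000(✓)  010001(✓)  010100(✓)  010101(✓)  011011(✓)  011100(✓)  011101(✓)  011110(✓)  011111(✓)  100000(✓)  100011(✓)  100101(✓)  100110(✓)  101001(✓)  101010(✓)  101101(✓)  101110(✓)  110000(✓)  110001(✓)  110010(✓)  110101(✓)  110111(✓)  111000(✓)  111001(✓)  111011(✓)  111101(✓)  111110(✓)
size-2^1 implicants → -00000(✓)  -00011  -00110(✓)  -01010(✓)  -01110(✓)  -10000(✓)  -10001(✓)  -10101(✓)  -11011  -11101(✓)  -11110(✓)  0-0000(✓)  0-1011(✓)  0-1100(✓)  0-1110(✓)  0-1111(✓)  00-010(✓)  00-011(✓)  00-110(✓)  00-111(✓)  000-10(✓)  000-11(✓)  0000-0  00001-(✓)  00011-(✓)  001-10(✓)  001-11(✓)  00101-(✓)  0011-0(✓)  00111-(✓)  01-100(✓)  01-101(✓)  010-00(✓)  010-01(✓)  01000-(✓)  01010-(✓)  011-11(✓)  0111-0(✓)  0111-1(✓)  01110-(✓)  01111-(✓)  1-0000(✓)  1-0101(✓)  1-1001(✓)  1-1101(✓)  1-1110(✓)  10-101(✓)  10-110(✓)  101-01(✓)  101-10(✓)  11-000(✓)  11-001(✓)  11-101(✓)  110-01(✓)  1100-0  11000-(✓)  1101-1  111-01(✓)  1110-1  11100-(✓)
size-2^2 implicants → --0000  --1110  -0-110  -01-10  -1-101  -10-01  -1000-  0-1-11  0-11-0  0-111-  00--10(✓)  00--11(✓)  00-01-(✓)  00-11-(✓)  000-1-(✓)  001-1-(✓)  01-10-  010-0-  0111--  1--101  1-1-01  11--01  11-00-
size-2^3 implicants → 00--1-
Unchecked terms (primes): --0000, --1110, -0-110, -00011, -01-10, -1-101, -10-01, -1000-, -11011, 0-1-11, 0-11-0, 0-111-, 00--1-, 0000-0, 01-10-, 010-0-, 0111--, 1--101, 1-1-01, 11--01, 11-00-, 1100-0, 1101-1, 1110-1
Minterm coverage:
  m0 ⊆ --0000,0000-0
  m2 ⊆ 00--1-,0000-0
  m3 ⊆ -00011,00--1-
  m6 ⊆ -0-110,00--1-
  m7 ⊆ 00--1- [E]
  m10 ⊆ -01-10,00--1-
  m11 ⊆ 0-1-11,00--1-
  m12 ⊆ 0-11-0 [E]
  m14 ⊆ --1110,-0-110,-01-10,0-11-0,0-111-,00--1-
  m15 ⊆ 0-1-11,0-111-,00--1-
  m16 ⊆ --0000,-1000-,010-0-
  m17 ⊆ -10-01,-1000-,010-0-
  m20 ⊆ 01-10-,010-0-
  m21 ⊆ -1-101,-10-01,01-10-,010-0-
  m27 ⊆ -11011,0-1-11
  m28 ⊆ 0-11-0,01-10-,0111--
  m29 ⊆ -1-101,01-10-,0111--
  m30 ⊆ --1110,0-11-0,0-111-,0111--
  m31 ⊆ 0-1-11,0-111-,0111--
  m32 ⊆ --0000 [E]
  m35 ⊆ -00011 [E]
  m37 ⊆ 1--101 [E]
  m38 ⊆ -0-110 [E]
  m41 ⊆ 1-1-01 [E]
  m42 ⊆ -01-10 [E]
  m45 ⊆ 1--101,1-1-01
  m46 ⊆ --1110,-0-110,-01-10
  m48 ⊆ --0000,-1000-,11-00-,1100-0
  m49 ⊆ -10-01,-1000-,11--01,11-00-
  m50 ⊆ 1100-0 [E]
  m53 ⊆ -1-101,-10-01,1--101,11--01,1101-1
  m55 ⊆ 1101-1 [E]
  m56 ⊆ 11-00- [E]
  m57 ⊆ 1-1-01,11--01,11-00-,1110-1
  m59 ⊆ -11011,1110-1
  m61 ⊆ -1-101,1--101,1-1-01,11--01
  m62 ⊆ --1110 [E]
E = {--0000, --1110, -0-110, -00011, -01-10, 0-11-0, 00--1-, 1--101, 1-1-01, 11-00-, 1100-0, 1101-1}

NO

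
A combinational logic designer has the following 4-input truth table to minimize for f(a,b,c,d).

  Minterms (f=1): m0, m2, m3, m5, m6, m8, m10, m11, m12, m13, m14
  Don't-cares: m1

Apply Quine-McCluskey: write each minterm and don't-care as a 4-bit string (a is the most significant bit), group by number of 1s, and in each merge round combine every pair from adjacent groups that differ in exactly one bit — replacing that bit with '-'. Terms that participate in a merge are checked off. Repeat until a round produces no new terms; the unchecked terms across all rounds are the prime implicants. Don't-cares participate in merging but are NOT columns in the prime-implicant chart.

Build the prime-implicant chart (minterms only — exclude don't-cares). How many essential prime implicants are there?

size-2^0 implicants → 0000(✓)  0001(✓)  0010(✓)  0011(✓)  0101(✓)  0110(✓)  1000(✓)  1010(✓)  1011(✓)  1100(✓)  1101(✓)  1110(✓)
size-2^1 implicants → -000(✓)  -010(✓)  -011(✓)  -101  -110(✓)  0-01  0-10(✓)  00-0(✓)  00-1(✓)  000-(✓)  001-(✓)  1-00(✓)  1-10(✓)  10-0(✓)  101-(✓)  11-0(✓)  110-
size-2^2 implicants → --10  -0-0  -01-  00--  1--0
Unchecked terms (primes): --10, -0-0, -01-, -101, 0-01, 00--, 1--0, 110-
Minterm coverage:
  m0 ⊆ -0-0,00--
  m2 ⊆ --10,-0-0,-01-,00--
  m3 ⊆ -01-,00--
  m5 ⊆ -101,0-01
  m6 ⊆ --10 [E]
  m8 ⊆ -0-0,1--0
  m10 ⊆ --10,-0-0,-01-,1--0
  m11 ⊆ -01- [E]
  m12 ⊆ 1--0,110-
  m13 ⊆ -101,110-
  m14 ⊆ --10,1--0
E = {--10, -01-}

2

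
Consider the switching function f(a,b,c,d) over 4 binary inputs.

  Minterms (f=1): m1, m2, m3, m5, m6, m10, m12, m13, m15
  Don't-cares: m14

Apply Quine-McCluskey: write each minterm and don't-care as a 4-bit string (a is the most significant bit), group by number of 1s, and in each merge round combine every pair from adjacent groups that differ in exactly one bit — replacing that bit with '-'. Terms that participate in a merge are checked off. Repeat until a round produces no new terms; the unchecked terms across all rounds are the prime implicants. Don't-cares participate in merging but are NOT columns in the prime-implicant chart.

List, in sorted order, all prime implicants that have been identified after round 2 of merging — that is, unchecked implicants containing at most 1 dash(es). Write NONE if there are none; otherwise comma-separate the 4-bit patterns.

Round 0: 0001✓ 0010✓ 0011✓ 0101✓ 0110✓ 1010✓ 1100✓ 1101✓ 1110✓ 1111✓
Round 1: -010✓ -101 -110✓ 0-01 0-10✓ 00-1 001- 1-10✓ 11-0✓ 11-1✓ 110-✓ 111-✓
Round 2: --10 11--
PIs = {--10, -101, 0-01, 00-1, 001-, 11--}

-101, 0-01, 00-1, 001-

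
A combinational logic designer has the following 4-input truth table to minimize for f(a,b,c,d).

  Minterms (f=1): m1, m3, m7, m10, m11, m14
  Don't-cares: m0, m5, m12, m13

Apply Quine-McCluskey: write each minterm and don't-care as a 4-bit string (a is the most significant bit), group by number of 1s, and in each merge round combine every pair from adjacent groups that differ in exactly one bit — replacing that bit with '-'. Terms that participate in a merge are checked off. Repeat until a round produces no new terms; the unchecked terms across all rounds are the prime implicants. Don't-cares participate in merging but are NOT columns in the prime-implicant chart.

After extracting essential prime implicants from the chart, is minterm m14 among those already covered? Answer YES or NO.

[col 0] 0000*, 0001*, 0011*, 0101*, 0111*, 1010*, 1011*, 1100*, 1101*, 1110*
[col 1] -011, -101, 0-01*, 0-11*, 00-1*, 000-, 01-1*, 1-10, 101-, 11-0, 110-
[col 2] 0--1
Prime implicants: -011, -101, 0--1, 000-, 1-10, 101-, 11-0, 110-
PI chart (minterm → PIs covering it):
  1 | 0--1,000-
  3 | -011,0--1
  7 | 0--1  (sole → essential)
  10 | 1-10,101-
  11 | -011,101-
  14 | 1-10,11-0
Essential prime implicants: 0--1

NO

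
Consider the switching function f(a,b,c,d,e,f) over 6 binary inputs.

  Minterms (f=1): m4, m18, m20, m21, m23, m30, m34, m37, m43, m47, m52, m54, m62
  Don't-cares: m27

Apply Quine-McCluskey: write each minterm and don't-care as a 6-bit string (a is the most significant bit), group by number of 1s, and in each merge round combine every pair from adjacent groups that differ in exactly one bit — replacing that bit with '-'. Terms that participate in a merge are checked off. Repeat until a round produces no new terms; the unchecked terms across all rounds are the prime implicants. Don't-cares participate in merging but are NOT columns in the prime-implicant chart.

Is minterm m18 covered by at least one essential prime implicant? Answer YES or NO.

size-2^0 implicants → 000100(✓)  010010  010100(✓)  010101(✓)  010111(✓)  011011  011110(✓)  100010  100101  101011(✓)  101111(✓)  110100(✓)  110110(✓)  111110(✓)
size-2^1 implicants → -10100  -11110  0-0100  0101-1  01010-  101-11  11-110  1101-0
Unchecked terms (primes): -10100, -11110, 0-0100, 010010, 0101-1, 01010-, 011011, 100010, 100101, 101-11, 11-110, 1101-0
Minterm coverage:
  m4 ⊆ 0-0100 [E]
  m18 ⊆ 010010 [E]
  m20 ⊆ -10100,0-0100,01010-
  m21 ⊆ 0101-1,01010-
  m23 ⊆ 0101-1 [E]
  m30 ⊆ -11110 [E]
  m34 ⊆ 100010 [E]
  m37 ⊆ 100101 [E]
  m43 ⊆ 101-11 [E]
  m47 ⊆ 101-11 [E]
  m52 ⊆ -10100,1101-0
  m54 ⊆ 11-110,1101-0
  m62 ⊆ -11110,11-110
E = {-11110, 0-0100, 010010, 0101-1, 100010, 100101, 101-11}

YES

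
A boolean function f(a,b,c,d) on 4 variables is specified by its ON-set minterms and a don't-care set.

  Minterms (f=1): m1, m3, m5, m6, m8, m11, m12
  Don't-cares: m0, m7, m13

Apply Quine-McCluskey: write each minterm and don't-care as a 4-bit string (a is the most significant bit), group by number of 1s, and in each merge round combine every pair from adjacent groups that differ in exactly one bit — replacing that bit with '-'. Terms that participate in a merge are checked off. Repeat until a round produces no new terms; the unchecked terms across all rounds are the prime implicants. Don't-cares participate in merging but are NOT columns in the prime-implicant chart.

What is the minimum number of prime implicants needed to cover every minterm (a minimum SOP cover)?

size-2^0 implicants → 0000(✓)  0001(✓)  0011(✓)  0101(✓)  0110(✓)  0111(✓)  1000(✓)  1011(✓)  1100(✓)  1101(✓)
size-2^1 implicants → -000  -011  -101  0-01(✓)  0-11(✓)  00-1(✓)  000-  01-1(✓)  011-  1-00  110-
size-2^2 implicants → 0--1
Unchecked terms (primes): -000, -011, -101, 0--1, 000-, 011-, 1-00, 110-
Minterm coverage:
  m1 ⊆ 0--1,000-
  m3 ⊆ -011,0--1
  m5 ⊆ -101,0--1
  m6 ⊆ 011- [E]
  m8 ⊆ -000,1-00
  m11 ⊆ -011 [E]
  m12 ⊆ 1-00,110-
E = {-011, 011-}
Petrick residual → 0--1, 1-00
Cover = b'cd + a'd + a'bc + ac'd'  |cover|=4

4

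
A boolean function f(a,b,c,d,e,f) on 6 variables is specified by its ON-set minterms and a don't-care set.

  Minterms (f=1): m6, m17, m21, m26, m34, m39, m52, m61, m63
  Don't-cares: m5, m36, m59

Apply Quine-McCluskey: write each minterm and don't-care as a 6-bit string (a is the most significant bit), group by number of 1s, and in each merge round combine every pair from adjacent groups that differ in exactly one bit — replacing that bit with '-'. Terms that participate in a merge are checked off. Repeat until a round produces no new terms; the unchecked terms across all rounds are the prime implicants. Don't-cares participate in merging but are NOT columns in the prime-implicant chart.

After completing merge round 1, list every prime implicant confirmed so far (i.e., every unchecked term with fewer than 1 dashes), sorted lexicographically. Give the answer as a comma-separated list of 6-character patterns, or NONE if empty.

size-2^0 implicants → 000101(✓)  000110  010001(✓)  010101(✓)  011010  100010  100100(✓)  100111  110100(✓)  111011(✓)  111101(✓)  111111(✓)
size-2^1 implicants → 0-0101  010-01  1-0100  111-11  1111-1
Unchecked terms (primes): 0-0101, 000110, 010-01, 011010, 1-0100, 100010, 100111, 111-11, 1111-1

000110, 011010, 100010, 100111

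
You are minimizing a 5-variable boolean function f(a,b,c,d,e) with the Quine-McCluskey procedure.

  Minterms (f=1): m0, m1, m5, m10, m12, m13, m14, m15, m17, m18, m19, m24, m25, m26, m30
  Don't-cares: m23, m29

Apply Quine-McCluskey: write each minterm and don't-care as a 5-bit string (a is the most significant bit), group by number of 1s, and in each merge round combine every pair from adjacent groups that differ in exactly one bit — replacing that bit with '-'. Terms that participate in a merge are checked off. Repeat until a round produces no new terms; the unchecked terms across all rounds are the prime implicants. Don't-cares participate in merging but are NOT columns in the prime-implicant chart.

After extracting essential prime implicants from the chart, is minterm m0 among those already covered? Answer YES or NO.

YES

[col 0] 00000*, 00001*, 00101*, 01010*, 01100*, 01101*, 01110*, 01111*, 10001*, 10010*, 10011*, 10111*, 11000*, 11001*, 11010*, 11101*, 11110*
[col 1] -0001, -1010*, -1101, -1110*, 0-101, 00-01, 0000-, 01-10*, 011-0*, 011-1*, 0110-*, 0111-*, 1-001, 1-010, 10-11, 100-1, 1001-, 11-01, 11-10*, 110-0, 1100-
[col 2] -1-10, 011--
Prime implicants: -0001, -1-10, -1101, 0-101, 00-01, 0000-, 011--, 1-001, 1-010, 10-11, 100-1, 1001-, 11-01, 110-0, 1100-
PI chart (minterm → PIs covering it):
  0 | 0000-  (sole → essential)
  1 | -0001,00-01,0000-
  5 | 0-101,00-01
  10 | -1-10  (sole → essential)
  12 | 011--  (sole → essential)
  13 | -1101,0-101,011--
  14 | -1-10,011--
  15 | 011--  (sole → essential)
  17 | -0001,1-001,100-1
  18 | 1-010,1001-
  19 | 10-11,100-1,1001-
  24 | 110-0,1100-
  25 | 1-001,11-01,1100-
  26 | -1-10,1-010,110-0
  30 | -1-10  (sole → essential)
Essential prime implicants: -1-10, 0000-, 011--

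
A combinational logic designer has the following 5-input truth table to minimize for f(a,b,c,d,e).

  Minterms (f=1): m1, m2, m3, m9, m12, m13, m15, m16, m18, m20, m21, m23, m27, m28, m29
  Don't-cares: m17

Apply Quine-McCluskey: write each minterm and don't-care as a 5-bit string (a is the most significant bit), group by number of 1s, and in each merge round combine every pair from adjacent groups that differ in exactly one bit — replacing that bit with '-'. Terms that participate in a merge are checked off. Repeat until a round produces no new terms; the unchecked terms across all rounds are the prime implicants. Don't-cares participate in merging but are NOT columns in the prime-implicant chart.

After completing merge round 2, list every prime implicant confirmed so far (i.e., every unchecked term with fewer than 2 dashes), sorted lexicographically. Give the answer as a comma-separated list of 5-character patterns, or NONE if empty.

-0001, -0010, 0-001, 000-1, 0001-, 01-01, 011-1, 100-0, 101-1, 11011

size-2^0 implicants → 00001(✓)  00010(✓)  00011(✓)  01001(✓)  01100(✓)  01101(✓)  01111(✓)  10000(✓)  10001(✓)  10010(✓)  10100(✓)  10101(✓)  10111(✓)  11011  11100(✓)  11101(✓)
size-2^1 implicants → -0001  -0010  -1100(✓)  -1101(✓)  0-001  000-1  0001-  01-01  011-1  0110-(✓)  1-100(✓)  1-101(✓)  10-00(✓)  10-01(✓)  100-0  1000-(✓)  101-1  1010-(✓)  1110-(✓)
size-2^2 implicants → -110-  1-10-  10-0-
Unchecked terms (primes): -0001, -0010, -110-, 0-001, 000-1, 0001-, 01-01, 011-1, 1-10-, 10-0-, 100-0, 101-1, 11011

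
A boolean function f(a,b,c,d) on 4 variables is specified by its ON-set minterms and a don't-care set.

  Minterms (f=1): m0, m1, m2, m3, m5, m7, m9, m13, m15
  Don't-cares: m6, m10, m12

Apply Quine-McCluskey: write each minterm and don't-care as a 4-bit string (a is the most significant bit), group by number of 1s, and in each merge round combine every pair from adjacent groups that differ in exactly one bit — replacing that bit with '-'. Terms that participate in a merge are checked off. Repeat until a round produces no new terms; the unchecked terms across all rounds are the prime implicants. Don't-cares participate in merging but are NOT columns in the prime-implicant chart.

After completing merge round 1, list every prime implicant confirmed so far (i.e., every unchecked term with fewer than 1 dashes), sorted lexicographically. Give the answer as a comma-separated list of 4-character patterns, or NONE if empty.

NONE

Round 0: 0000✓ 0001✓ 0010✓ 0011✓ 0101✓ 0110✓ 0111✓ 1001✓ 1010✓ 1100✓ 1101✓ 1111✓
Round 1: -001✓ -010 -101✓ -111✓ 0-01✓ 0-10✓ 0-11✓ 00-0✓ 00-1✓ 000-✓ 001-✓ 01-1✓ 011-✓ 1-01✓ 11-1✓ 110-
Round 2: --01 -1-1 0--1 0-1- 00--
PIs = {--01, -010, -1-1, 0--1, 0-1-, 00--, 110-}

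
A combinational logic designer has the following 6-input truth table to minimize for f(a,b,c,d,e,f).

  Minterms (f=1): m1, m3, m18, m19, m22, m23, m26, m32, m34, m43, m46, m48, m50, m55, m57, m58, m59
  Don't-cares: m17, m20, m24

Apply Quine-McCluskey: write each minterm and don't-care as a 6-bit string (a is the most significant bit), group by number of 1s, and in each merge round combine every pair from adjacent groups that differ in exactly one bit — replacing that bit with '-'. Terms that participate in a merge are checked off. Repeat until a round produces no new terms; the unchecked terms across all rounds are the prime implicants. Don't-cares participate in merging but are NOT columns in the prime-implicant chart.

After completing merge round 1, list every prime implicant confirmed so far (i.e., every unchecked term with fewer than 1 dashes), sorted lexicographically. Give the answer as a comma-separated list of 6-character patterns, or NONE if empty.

101110

[col 0] 000001*, 000011*, 010001*, 010010*, 010011*, 010100*, 010110*, 010111*, 011000*, 011010*, 100000*, 100010*, 101011*, 101110, 110000*, 110010*, 110111*, 111001*, 111010*, 111011*
[col 1] -10010*, -10111, -11010*, 0-0001*, 0-0011*, 0000-1*, 01-010*, 010-10*, 010-11*, 0100-1*, 01001-*, 0101-0, 01011-*, 0110-0, 1-0000*, 1-0010*, 1-1011, 1000-0*, 11-010*, 1100-0*, 1110-1, 11101-
[col 2] -1-010, 0-00-1, 010-1-, 1-00-0
Prime implicants: -1-010, -10111, 0-00-1, 010-1-, 0101-0, 0110-0, 1-00-0, 1-1011, 101110, 1110-1, 11101-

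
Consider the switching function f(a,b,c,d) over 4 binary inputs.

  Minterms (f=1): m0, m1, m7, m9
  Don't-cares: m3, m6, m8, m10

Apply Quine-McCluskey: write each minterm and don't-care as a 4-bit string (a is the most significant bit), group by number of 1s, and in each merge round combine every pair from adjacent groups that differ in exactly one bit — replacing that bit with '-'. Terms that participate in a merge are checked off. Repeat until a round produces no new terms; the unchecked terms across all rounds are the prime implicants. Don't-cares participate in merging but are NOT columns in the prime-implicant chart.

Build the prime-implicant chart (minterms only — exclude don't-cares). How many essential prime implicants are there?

1

[col 0] 0000*, 0001*, 0011*, 0110*, 0111*, 1000*, 1001*, 1010*
[col 1] -000*, -001*, 0-11, 00-1, 000-*, 011-, 10-0, 100-*
[col 2] -00-
Prime implicants: -00-, 0-11, 00-1, 011-, 10-0
PI chart (minterm → PIs covering it):
  0 | -00-  (sole → essential)
  1 | -00-,00-1
  7 | 0-11,011-
  9 | -00-  (sole → essential)
Essential prime implicants: -00-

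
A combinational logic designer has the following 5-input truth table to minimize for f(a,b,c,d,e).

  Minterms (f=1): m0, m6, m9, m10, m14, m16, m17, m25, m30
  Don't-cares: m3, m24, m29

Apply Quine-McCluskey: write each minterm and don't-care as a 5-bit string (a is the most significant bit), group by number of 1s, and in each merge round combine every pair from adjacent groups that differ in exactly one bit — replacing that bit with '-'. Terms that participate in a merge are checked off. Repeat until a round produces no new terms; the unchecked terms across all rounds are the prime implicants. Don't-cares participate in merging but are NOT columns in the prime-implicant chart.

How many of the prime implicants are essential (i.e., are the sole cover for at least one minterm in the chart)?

6

Round 0: 00000✓ 00011 00110✓ 01001✓ 01010✓ 01110✓ 10000✓ 10001✓ 11000✓ 11001✓ 11101✓ 11110✓
Round 1: -0000 -1001 -1110 0-110 01-10 1-000✓ 1-001✓ 1000-✓ 11-01 1100-✓
Round 2: 1-00-
PIs = {-0000, -1001, -1110, 0-110, 00011, 01-10, 1-00-, 11-01}
Coverage chart:
  m0: -0000 ←essential
  m6: 0-110 ←essential
  m9: -1001 ←essential
  m10: 01-10 ←essential
  m14: -1110,0-110,01-10
  m16: -0000,1-00-
  m17: 1-00- ←essential
  m25: -1001,1-00-,11-01
  m30: -1110 ←essential
Essential: -0000, -1001, -1110, 0-110, 01-10, 1-00-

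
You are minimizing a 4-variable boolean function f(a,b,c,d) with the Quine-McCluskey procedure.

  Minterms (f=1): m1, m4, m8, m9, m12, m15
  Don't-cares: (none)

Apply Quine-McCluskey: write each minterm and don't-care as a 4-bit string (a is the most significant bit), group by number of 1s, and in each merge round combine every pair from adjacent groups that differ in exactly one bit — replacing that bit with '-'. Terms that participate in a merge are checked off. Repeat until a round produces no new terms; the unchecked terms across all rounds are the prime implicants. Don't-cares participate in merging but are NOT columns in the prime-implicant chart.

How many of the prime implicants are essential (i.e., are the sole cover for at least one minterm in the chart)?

3

size-2^0 implicants → 0001(✓)  0100(✓)  1000(✓)  1001(✓)  1100(✓)  1111
size-2^1 implicants → -001  -100  1-00  100-
Unchecked terms (primes): -001, -100, 1-00, 100-, 1111
Minterm coverage:
  m1 ⊆ -001 [E]
  m4 ⊆ -100 [E]
  m8 ⊆ 1-00,100-
  m9 ⊆ -001,100-
  m12 ⊆ -100,1-00
  m15 ⊆ 1111 [E]
E = {-001, -100, 1111}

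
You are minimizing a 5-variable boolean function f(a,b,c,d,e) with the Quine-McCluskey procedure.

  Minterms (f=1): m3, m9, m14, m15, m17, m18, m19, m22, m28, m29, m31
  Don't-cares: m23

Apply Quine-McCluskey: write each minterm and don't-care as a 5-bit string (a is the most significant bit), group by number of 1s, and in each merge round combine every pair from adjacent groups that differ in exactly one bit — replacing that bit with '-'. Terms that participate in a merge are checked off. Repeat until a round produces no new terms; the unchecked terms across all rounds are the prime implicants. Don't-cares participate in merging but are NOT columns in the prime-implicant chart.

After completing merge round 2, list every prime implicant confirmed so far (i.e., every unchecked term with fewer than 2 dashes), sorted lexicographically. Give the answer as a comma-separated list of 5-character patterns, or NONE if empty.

-0011, -1111, 01001, 0111-, 1-111, 100-1, 111-1, 1110-

[col 0] 00011*, 01001, 01110*, 01111*, 10001*, 10010*, 10011*, 10110*, 10111*, 11100*, 11101*, 11111*
[col 1] -0011, -1111, 0111-, 1-111, 10-10*, 10-11*, 100-1, 1001-*, 1011-*, 111-1, 1110-
[col 2] 10-1-
Prime implicants: -0011, -1111, 01001, 0111-, 1-111, 10-1-, 100-1, 111-1, 1110-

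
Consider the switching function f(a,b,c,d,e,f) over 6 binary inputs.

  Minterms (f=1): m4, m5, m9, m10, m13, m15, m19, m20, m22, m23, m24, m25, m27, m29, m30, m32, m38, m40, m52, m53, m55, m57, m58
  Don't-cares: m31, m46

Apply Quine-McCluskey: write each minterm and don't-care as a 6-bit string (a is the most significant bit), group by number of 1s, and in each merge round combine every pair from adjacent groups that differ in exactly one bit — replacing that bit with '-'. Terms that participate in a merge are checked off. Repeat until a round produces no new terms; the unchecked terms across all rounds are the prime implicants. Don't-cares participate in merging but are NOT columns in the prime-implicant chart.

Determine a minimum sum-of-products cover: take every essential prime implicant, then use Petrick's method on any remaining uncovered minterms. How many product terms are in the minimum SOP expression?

13

Round 0: 000100✓ 000101✓ 001001✓ 001010 001101✓ 001111✓ 010011✓ 010100✓ 010110✓ 010111✓ 011000✓ 011001✓ 011011✓ 011101✓ 011110✓ 011111✓ 100000✓ 100110✓ 101000✓ 101110✓ 110100✓ 110101✓ 110111✓ 111001✓ 111010
Round 1: -10100 -10111 -11001 0-0100 0-1001✓ 0-1101✓ 0-1111✓ 00-101 00010- 001-01✓ 0011-1✓ 01-011✓ 01-110✓ 01-111✓ 010-11✓ 0101-0 01011-✓ 011-01✓ 011-11✓ 0110-1✓ 01100- 0111-1✓ 01111-✓ 10-000 10-110 1101-1 11010-
Round 2: 0-1-01 0-11-1 01--11 01-11- 011--1
PIs = {-10100, -10111, -11001, 0-0100, 0-1-01, 0-11-1, 00-101, 00010-, 001010, 01--11, 01-11-, 0101-0, 011--1, 01100-, 10-000, 10-110, 1101-1, 11010-, 111010}
Coverage chart:
  m4: 0-0100,00010-
  m5: 00-101,00010-
  m9: 0-1-01 ←essential
  m10: 001010 ←essential
  m13: 0-1-01,0-11-1,00-101
  m15: 0-11-1 ←essential
  m19: 01--11 ←essential
  m20: -10100,0-0100,0101-0
  m22: 01-11-,0101-0
  m23: -10111,01--11,01-11-
  m24: 01100- ←essential
  m25: -11001,0-1-01,011--1,01100-
  m27: 01--11,011--1
  m29: 0-1-01,0-11-1,011--1
  m30: 01-11- ←essential
  m32: 10-000 ←essential
  m38: 10-110 ←essential
  m40: 10-000 ←essential
  m52: -10100,11010-
  m53: 1101-1,11010-
  m55: -10111,1101-1
  m57: -11001 ←essential
  m58: 111010 ←essential
Essential: -11001, 0-1-01, 0-11-1, 001010, 01--11, 01-11-, 01100-, 10-000, 10-110, 111010
Petrick residual → -10100, 00010-, 1101-1
Min cover (13 terms): bc'de'f' + bcd'e'f + a'ce'f + a'cdf + a'b'c'de' + a'b'cd'ef' + a'bef + a'bde + a'bcd'e' + ab'd'e'f' + ab'def' + abc'df + abcd'ef'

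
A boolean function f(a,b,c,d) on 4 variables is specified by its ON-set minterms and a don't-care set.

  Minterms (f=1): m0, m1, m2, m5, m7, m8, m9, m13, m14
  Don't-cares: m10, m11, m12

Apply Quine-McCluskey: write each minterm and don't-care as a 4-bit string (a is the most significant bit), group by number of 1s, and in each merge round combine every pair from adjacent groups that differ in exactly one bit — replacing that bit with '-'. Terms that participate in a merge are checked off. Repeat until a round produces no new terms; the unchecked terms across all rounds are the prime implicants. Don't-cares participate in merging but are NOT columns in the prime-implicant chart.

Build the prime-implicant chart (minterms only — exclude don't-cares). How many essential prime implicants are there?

[col 0] 0000*, 0001*, 0010*, 0101*, 0111*, 1000*, 1001*, 1010*, 1011*, 1100*, 1101*, 1110*
[col 1] -000*, -001*, -010*, -101*, 0-01*, 00-0*, 000-*, 01-1, 1-00*, 1-01*, 1-10*, 10-0*, 10-1*, 100-*, 101-*, 11-0*, 110-*
[col 2] --01, -0-0, -00-, 1--0, 1-0-, 10--
Prime implicants: --01, -0-0, -00-, 01-1, 1--0, 1-0-, 10--
PI chart (minterm → PIs covering it):
  0 | -0-0,-00-
  1 | --01,-00-
  2 | -0-0  (sole → essential)
  5 | --01,01-1
  7 | 01-1  (sole → essential)
  8 | -0-0,-00-,1--0,1-0-,10--
  9 | --01,-00-,1-0-,10--
  13 | --01,1-0-
  14 | 1--0  (sole → essential)
Essential prime implicants: -0-0, 01-1, 1--0

3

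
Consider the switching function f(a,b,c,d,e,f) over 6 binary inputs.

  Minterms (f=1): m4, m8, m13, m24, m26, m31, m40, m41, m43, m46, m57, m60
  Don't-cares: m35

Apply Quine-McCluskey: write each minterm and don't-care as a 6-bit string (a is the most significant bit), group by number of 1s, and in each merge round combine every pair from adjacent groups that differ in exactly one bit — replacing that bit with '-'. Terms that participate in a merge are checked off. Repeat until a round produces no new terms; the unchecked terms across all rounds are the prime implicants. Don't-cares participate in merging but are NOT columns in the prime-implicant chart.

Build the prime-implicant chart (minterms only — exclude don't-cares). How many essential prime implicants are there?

[col 0] 000100, 001000*, 001101, 011000*, 011010*, 011111, 100011*, 101000*, 101001*, 101011*, 101110, 111001*, 111100
[col 1] -01000, 0-1000, 0110-0, 1-1001, 10-011, 1010-1, 10100-
Prime implicants: -01000, 0-1000, 000100, 001101, 0110-0, 011111, 1-1001, 10-011, 1010-1, 10100-, 101110, 111100
PI chart (minterm → PIs covering it):
  4 | 000100  (sole → essential)
  8 | -01000,0-1000
  13 | 001101  (sole → essential)
  24 | 0-1000,0110-0
  26 | 0110-0  (sole → essential)
  31 | 011111  (sole → essential)
  40 | -01000,10100-
  41 | 1-1001,1010-1,10100-
  43 | 10-011,1010-1
  46 | 101110  (sole → essential)
  57 | 1-1001  (sole → essential)
  60 | 111100  (sole → essential)
Essential prime implicants: 000100, 001101, 0110-0, 011111, 1-1001, 101110, 111100

7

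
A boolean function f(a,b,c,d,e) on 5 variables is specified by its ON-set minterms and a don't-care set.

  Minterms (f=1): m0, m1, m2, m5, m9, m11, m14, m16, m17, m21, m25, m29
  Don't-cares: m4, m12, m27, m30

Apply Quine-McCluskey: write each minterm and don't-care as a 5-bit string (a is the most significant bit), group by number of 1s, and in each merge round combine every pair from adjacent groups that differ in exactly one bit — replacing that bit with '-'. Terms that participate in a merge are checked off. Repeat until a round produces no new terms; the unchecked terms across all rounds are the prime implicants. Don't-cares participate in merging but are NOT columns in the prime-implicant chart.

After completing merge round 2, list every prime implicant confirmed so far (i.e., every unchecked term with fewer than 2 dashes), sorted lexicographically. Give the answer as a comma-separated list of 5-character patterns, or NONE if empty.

-1110, 0-100, 000-0, 011-0

[col 0] 00000*, 00001*, 00010*, 00100*, 00101*, 01001*, 01011*, 01100*, 01110*, 10000*, 10001*, 10101*, 11001*, 11011*, 11101*, 11110*
[col 1] -0000*, -0001*, -0101*, -1001*, -1011*, -1110, 0-001*, 0-100, 00-00*, 00-01*, 000-0, 0000-*, 0010-*, 010-1*, 011-0, 1-001*, 1-101*, 10-01*, 1000-*, 11-01*, 110-1*
[col 2] --001, -0-01, -000-, -10-1, 00-0-, 1--01
Prime implicants: --001, -0-01, -000-, -10-1, -1110, 0-100, 00-0-, 000-0, 011-0, 1--01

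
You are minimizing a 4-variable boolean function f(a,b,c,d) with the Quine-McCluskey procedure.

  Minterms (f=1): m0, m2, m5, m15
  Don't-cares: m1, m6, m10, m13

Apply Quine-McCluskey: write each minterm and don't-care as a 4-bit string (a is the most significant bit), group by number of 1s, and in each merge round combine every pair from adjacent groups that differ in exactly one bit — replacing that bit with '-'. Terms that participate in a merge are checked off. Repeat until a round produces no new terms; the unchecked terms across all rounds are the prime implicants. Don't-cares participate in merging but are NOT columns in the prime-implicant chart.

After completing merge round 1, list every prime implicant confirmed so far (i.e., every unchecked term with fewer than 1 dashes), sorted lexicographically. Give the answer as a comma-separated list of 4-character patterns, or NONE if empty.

NONE

[col 0] 0000*, 0001*, 0010*, 0101*, 0110*, 1010*, 1101*, 1111*
[col 1] -010, -101, 0-01, 0-10, 00-0, 000-, 11-1
Prime implicants: -010, -101, 0-01, 0-10, 00-0, 000-, 11-1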